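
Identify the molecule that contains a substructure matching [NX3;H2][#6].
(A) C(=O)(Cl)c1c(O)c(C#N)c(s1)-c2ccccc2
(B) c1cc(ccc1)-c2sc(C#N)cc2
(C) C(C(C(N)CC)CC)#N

C

[NX3;H2][#6] describes a trivalent nitrogen with two H attached to carbon (a primary amine).
(A) has a nitrile (-C#N) but the nitrogen is NX1 (triple-bonded), not NX3 with two H.
(B) has a nitrile (-C#N) but the nitrogen is NX1 (triple-bonded), not NX3 with two H.
(C) contains a primary amino group (-NH2), which satisfies every atom and bond constraint.
So the answer is (C).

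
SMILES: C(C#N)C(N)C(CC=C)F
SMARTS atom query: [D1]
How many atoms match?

Check the 10 heavy atoms by environment: 4× C (D2) → no; 2× C (D3) → no; 1× C (D1) → match; 1× F (D1) → match; 2× N (D1) → match.
Summing the matching environments: 1 + 1 + 2 = 4 matching atoms.

4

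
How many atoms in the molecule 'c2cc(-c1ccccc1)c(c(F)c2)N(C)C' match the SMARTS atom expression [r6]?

The query [r6] means: r6 matches atoms in a six-membered ring.
Check the 16 heavy atoms by environment: 12× c (aromatic, in 6-ring) → match; 1× N (acyclic) → no; 2× C (acyclic) → no; 1× F (acyclic) → no.
That gives 12 matching atoms.

12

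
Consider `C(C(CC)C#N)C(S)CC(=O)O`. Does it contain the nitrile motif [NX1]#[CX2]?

Yes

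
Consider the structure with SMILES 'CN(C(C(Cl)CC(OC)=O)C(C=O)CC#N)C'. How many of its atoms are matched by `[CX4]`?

The query [CX4] means: C with X4: aliphatic carbon with exactly 4 total connections (bonds + H).
Check the 17 heavy atoms by environment: 8× C (X4) → match; 2× C (X3) → no; 2× O (X1) → no; 1× O (X2) → no; 1× Cl (X1) → no; 1× C (X2) → no; 1× N (X1) → no; 1× N (X3) → no.
That gives 8 matching atoms.

8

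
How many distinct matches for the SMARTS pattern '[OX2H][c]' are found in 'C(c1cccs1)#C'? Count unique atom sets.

0

[OX2H][c] is the SMARTS for a phenol: a hydroxyl oxygen attached to an aromatic carbon.
No fragment in the molecule satisfies every constraint, giving 0 matches.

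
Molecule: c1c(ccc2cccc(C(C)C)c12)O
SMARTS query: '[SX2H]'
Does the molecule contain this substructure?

No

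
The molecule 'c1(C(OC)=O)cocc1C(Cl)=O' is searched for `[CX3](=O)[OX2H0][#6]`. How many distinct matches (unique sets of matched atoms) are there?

1

[CX3](=O)[OX2H0][#6] is the SMARTS for an ester: a carbonyl carbon bonded to an oxygen that is itself bonded to carbon (no H on that O).
Exactly one fragment in the molecule meets all constraints, giving 1 match.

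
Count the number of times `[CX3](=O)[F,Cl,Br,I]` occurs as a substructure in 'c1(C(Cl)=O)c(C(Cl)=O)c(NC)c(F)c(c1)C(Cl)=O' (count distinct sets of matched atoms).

3

[CX3](=O)[F,Cl,Br,I] is the SMARTS for an acyl halide: a carbonyl carbon bonded to a halogen.
The molecule carries 3 separate instances of an acyl chloride (-C(=O)Cl) meeting every constraint; each maps to a distinct set of atoms, giving 3 matches.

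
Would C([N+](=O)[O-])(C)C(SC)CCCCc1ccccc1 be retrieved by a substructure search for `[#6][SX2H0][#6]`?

Yes

The pattern [#6][SX2H0][#6] describes an aliphatic sulfur bridging two carbons with no H on the sulfur — a thioether.
The molecule carries a methylthio ether (-SCH3), whose atoms satisfy every constraint of the query, so the pattern matches.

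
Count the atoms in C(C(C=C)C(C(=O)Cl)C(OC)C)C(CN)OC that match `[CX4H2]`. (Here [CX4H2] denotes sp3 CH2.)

The query [CX4H2] means: sp3 carbon (X4) with exactly two hydrogens.
Check the 17 heavy atoms by environment: 3× C (H3, X4) → no; 4× C (H1, X4) → no; 2× C (H2, X4) → match; 1× C (H0, X3) → no; 1× O (H0, X1) → no; 1× Cl (H0, X1) → no; 2× O (H0, X2) → no; 1× C (H1, X3) → no; 1× C (H2, X3) → no; 1× N (H2, X3) → no.
That gives 2 matching atoms.

2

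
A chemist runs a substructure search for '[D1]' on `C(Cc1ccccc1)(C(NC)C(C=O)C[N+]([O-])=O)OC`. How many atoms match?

5

The query [D1] means: atom with exactly one heavy-atom neighbour (degree 1).
Check the 20 heavy atoms by environment: 3× C (D2) → no; 3× C (D3) → no; 1× N (charge +1, D3) → no; 1× O (charge -1, D1) → match; 2× O (D1) → match; 1× N (D2) → no; 2× C (D1) → match; 1× O (D2) → no; 1× c (aromatic, D3) → no; 5× c (aromatic, D2) → no.
Summing the matching environments: 1 + 2 + 2 = 5 matching atoms.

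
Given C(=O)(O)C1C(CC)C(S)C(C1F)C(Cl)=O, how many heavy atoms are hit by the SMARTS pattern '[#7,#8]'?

3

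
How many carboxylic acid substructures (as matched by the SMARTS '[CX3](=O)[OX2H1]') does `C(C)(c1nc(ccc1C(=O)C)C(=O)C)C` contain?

[CX3](=O)[OX2H1] is the SMARTS for a carboxylic acid: an sp2 carbon double-bonded to O and single-bonded to an -OH oxygen.
No fragment in the molecule satisfies every constraint, giving 0 matches.

0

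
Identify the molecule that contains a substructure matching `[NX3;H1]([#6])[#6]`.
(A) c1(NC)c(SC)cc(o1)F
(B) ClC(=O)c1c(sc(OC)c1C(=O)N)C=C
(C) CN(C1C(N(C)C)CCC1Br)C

A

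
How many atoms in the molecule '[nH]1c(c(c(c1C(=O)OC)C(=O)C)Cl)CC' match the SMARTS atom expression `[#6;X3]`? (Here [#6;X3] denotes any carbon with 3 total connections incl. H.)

The query [#6;X3] means: any carbon (aromatic or not) with three total connections.
Check the 15 heavy atoms by environment: 1× n (aromatic, X3) → no; 4× c (aromatic, X3) → match; 2× C (X3) → match; 2× O (X1) → no; 1× O (X2) → no; 4× C (X4) → no; 1× Cl (X1) → no.
Summing the matching environments: 4 + 2 = 6 matching atoms.

6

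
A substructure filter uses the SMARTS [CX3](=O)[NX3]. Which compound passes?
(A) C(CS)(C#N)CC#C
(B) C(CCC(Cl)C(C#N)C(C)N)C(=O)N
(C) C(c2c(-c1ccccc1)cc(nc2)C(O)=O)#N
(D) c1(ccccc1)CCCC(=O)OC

B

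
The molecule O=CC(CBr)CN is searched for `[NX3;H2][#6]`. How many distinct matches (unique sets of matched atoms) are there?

1

[NX3;H2][#6] is the SMARTS for a primary amine: a trivalent nitrogen with two H attached to carbon.
Exactly one fragment in the molecule meets all constraints, giving 1 match.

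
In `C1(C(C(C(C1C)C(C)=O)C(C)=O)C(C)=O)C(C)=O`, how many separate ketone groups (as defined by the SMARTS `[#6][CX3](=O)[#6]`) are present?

4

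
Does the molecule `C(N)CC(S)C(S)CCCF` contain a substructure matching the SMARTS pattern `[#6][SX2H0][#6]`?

No

The pattern [#6][SX2H0][#6] describes an aliphatic sulfur bridging two carbons with no H on the sulfur — a thioether.
The closest candidate here is a thiol (-SH), but the sulfur has H1, not H0 bridging two carbons. No other fragment satisfies the full query, so there is no match.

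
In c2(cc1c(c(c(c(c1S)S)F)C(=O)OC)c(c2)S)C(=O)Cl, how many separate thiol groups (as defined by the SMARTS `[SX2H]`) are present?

[SX2H] is the SMARTS for a thiol: an aliphatic sulfur with two connections, one being H.
The molecule carries 3 separate instances of a thiol (-SH) meeting every constraint; each maps to a distinct set of atoms, giving 3 matches.

3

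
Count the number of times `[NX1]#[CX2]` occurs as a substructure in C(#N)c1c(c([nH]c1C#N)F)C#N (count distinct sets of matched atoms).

3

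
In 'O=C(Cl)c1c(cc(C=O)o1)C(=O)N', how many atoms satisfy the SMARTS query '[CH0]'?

2

The query [CH0] means: aliphatic carbon with no attached hydrogen.
Check the 13 heavy atoms by environment: 1× o (aromatic, H0) → no; 3× c (aromatic, H0) → no; 1× c (aromatic, H1) → no; 2× C (H0) → match; 3× O (H0) → no; 1× N (H2) → no; 1× C (H1) → no; 1× Cl (H0) → no.
That gives 2 matching atoms.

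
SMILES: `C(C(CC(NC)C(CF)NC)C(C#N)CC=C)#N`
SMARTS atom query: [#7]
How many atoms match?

4

The query [#7] means: #7 matches any nitrogen atom regardless of aromaticity.
Check the 18 heavy atoms by environment: 13× C → no; 4× N → match; 1× F → no.
That gives 4 matching atoms.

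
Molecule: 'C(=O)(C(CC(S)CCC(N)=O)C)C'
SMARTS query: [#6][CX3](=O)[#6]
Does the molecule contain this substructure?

Yes

The pattern [#6][CX3](=O)[#6] describes a carbonyl carbon (no H) flanked by two carbons — a ketone.
The molecule carries an acetyl/ketone group (-C(=O)CH3), whose atoms satisfy every constraint of the query, so the pattern matches.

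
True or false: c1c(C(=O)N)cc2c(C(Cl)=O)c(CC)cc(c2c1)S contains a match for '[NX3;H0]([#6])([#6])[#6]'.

False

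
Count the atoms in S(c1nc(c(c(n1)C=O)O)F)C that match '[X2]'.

4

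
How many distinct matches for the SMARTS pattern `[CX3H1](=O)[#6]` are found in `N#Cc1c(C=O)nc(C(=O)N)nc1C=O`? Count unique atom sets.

2

[CX3H1](=O)[#6] is the SMARTS for an aldehyde: an sp2 carbon with one H, double-bonded to O and single-bonded to carbon.
The molecule carries 2 separate instances of an aldehyde (-CHO) meeting every constraint; each maps to a distinct set of atoms, giving 2 matches.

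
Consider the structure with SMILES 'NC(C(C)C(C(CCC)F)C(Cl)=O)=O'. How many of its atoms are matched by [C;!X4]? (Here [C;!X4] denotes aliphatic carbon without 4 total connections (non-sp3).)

2

The query [C;!X4] means: aliphatic carbon that does not have four total connections.
Check the 14 heavy atoms by environment: 7× C (X4) → no; 1× F (X1) → no; 2× C (X3) → match; 2× O (X1) → no; 1× N (X3) → no; 1× Cl (X1) → no.
That gives 2 matching atoms.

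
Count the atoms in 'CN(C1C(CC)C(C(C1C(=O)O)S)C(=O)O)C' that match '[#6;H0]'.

2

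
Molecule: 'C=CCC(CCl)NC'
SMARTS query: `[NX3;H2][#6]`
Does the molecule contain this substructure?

No

The pattern [NX3;H2][#6] describes a trivalent nitrogen with two H attached to carbon — a primary amine.
The closest candidate here is an N-methylamino group (-NHCH3), but the nitrogen bears two carbons and only one H (H1), not H2. No other fragment satisfies the full query, so there is no match.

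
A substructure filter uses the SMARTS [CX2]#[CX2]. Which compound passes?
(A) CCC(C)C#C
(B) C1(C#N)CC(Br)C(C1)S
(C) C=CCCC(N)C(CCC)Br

A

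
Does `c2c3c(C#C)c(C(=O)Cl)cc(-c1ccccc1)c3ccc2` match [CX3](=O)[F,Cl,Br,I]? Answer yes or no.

The pattern [CX3](=O)[F,Cl,Br,I] describes a carbonyl carbon bonded to a halogen — an acyl halide.
The molecule carries an acyl chloride (-C(=O)Cl), whose atoms satisfy every constraint of the query, so the pattern matches.

Yes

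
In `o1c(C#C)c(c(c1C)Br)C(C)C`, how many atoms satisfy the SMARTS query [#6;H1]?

The query [#6;H1] means: any carbon bearing exactly one hydrogen.
Check the 12 heavy atoms by environment: 1× o (aromatic, H0) → no; 4× c (aromatic, H0) → no; 2× C (H1) → match; 3× C (H3) → no; 1× Br (H0) → no; 1× C (H0) → no.
That gives 2 matching atoms.

2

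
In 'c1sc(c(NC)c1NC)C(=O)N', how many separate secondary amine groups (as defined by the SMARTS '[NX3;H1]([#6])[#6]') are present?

2

[NX3;H1]([#6])[#6] is the SMARTS for a secondary amine: a trivalent nitrogen with one H, bonded to two carbons.
The molecule carries 2 separate instances of an N-methylamino group (-NHCH3) meeting every constraint; each maps to a distinct set of atoms, giving 2 matches.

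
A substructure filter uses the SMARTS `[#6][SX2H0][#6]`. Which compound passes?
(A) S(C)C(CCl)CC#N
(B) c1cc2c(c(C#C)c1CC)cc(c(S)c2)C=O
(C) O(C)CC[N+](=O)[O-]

A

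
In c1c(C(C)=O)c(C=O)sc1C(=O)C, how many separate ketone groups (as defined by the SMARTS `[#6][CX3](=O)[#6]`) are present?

2

[#6][CX3](=O)[#6] is the SMARTS for a ketone: a carbonyl carbon (no H) flanked by two carbons.
The molecule carries 2 separate instances of an acetyl/ketone group (-C(=O)CH3) meeting every constraint; each maps to a distinct set of atoms, giving 2 matches.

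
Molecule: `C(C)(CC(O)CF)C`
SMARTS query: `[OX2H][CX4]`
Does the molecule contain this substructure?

The pattern [OX2H][CX4] describes a hydroxyl oxygen bound to an sp3 (X4) carbon — an aliphatic alcohol.
The molecule carries a hydroxyl group (-OH), whose atoms satisfy every constraint of the query, so the pattern matches.

Yes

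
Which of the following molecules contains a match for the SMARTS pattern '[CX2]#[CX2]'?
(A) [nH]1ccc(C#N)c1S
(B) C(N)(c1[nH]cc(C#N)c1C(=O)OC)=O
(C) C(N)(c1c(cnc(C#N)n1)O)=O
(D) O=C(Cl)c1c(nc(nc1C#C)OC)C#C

D

[CX2]#[CX2] describes a carbon-carbon triple bond (an alkyne).
(A) has a nitrile (-C#N) but the triple bond is C#N, not C#C.
(B) has a nitrile (-C#N) but the triple bond is C#N, not C#C.
(C) has a nitrile (-C#N) but the triple bond is C#N, not C#C.
(D) contains an ethynyl group (-C#CH), which satisfies every atom and bond constraint.
So the answer is (D).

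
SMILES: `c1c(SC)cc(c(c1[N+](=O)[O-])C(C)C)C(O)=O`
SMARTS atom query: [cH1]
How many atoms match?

2

Check the 17 heavy atoms by environment: 2× c (aromatic, H1) → match; 4× c (aromatic, H0) → no; 1× C (H0) → no; 2× O (H0) → no; 1× O (H1) → no; 1× N (charge +1, H0) → no; 1× O (charge -1, H0) → no; 1× C (H1) → no; 3× C (H3) → no; 1× S (H0) → no.
That gives 2 matching atoms.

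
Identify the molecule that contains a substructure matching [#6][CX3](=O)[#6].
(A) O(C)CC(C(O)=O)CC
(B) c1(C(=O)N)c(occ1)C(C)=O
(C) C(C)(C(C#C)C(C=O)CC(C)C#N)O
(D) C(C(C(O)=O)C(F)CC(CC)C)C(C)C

B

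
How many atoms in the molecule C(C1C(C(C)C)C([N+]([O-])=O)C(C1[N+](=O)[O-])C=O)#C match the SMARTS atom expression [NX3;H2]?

0

The query [NX3;H2] means: aliphatic N with 3 total connections, two of them H — an -NH2 nitrogen (amine or amide).
Check the 18 heavy atoms by environment: 6× C (H1, X4) → no; 2× N (charge +1, H0, X3) → no; 2× O (charge -1, H0, X1) → no; 3× O (H0, X1) → no; 1× C (H0, X2) → no; 1× C (H1, X2) → no; 1× C (H1, X3) → no; 2× C (H3, X4) → no.
No environment satisfies the query, so 0 matching atoms.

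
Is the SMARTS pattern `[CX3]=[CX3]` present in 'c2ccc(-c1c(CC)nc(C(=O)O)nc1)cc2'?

No

The pattern [CX3]=[CX3] describes a non-aromatic C=C double bond between two sp2 carbons — an alkene.
The closest candidate here is an ethyl group (-CH2CH3), but its C-C bond is a single bond between CX4 carbons, not CX3=CX3. No other fragment satisfies the full query, so there is no match.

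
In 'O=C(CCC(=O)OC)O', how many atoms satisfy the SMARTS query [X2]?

The query [X2] means: any atom with exactly two total connections (bonds + H).
Check the 9 heavy atoms by environment: 3× C (X4) → no; 2× C (X3) → no; 2× O (X1) → no; 2× O (X2) → match.
That gives 2 matching atoms.

2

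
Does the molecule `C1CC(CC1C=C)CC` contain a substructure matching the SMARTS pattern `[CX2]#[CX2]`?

No

The pattern [CX2]#[CX2] describes a carbon-carbon triple bond — an alkyne.
The closest candidate here is a vinyl group (-CH=CH2), but the C=C is a double bond; both carbons are CX3, not CX2. No other fragment satisfies the full query, so there is no match.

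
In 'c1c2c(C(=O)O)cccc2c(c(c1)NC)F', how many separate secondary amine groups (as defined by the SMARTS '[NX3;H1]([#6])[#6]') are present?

[NX3;H1]([#6])[#6] is the SMARTS for a secondary amine: a trivalent nitrogen with one H, bonded to two carbons.
Exactly one fragment in the molecule meets all constraints, giving 1 match.

1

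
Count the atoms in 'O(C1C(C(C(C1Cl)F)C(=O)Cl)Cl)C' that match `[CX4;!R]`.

1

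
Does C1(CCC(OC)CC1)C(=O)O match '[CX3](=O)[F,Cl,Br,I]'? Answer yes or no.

No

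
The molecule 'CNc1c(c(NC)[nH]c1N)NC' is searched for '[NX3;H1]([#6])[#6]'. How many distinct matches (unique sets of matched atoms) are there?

3

[NX3;H1]([#6])[#6] is the SMARTS for a secondary amine: a trivalent nitrogen with one H, bonded to two carbons.
The molecule carries 3 separate instances of an N-methylamino group (-NHCH3) meeting every constraint; each maps to a distinct set of atoms, giving 3 matches.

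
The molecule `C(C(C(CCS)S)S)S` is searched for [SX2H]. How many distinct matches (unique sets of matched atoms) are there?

[SX2H] is the SMARTS for a thiol: an aliphatic sulfur with two connections, one being H.
The molecule carries 4 separate instances of a thiol (-SH) meeting every constraint; each maps to a distinct set of atoms, giving 4 matches.

4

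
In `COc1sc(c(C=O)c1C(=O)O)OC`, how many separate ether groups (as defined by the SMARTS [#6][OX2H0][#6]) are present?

[#6][OX2H0][#6] is the SMARTS for an ether: an aliphatic oxygen bridging two carbons with no H on the oxygen.
The molecule carries 2 separate instances of a methoxy ether (-OCH3) meeting every constraint; each maps to a distinct set of atoms, giving 2 matches.

2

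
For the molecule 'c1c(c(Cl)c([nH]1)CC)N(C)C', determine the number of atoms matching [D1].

4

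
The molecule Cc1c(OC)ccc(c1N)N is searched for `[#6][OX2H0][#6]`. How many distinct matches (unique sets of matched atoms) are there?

[#6][OX2H0][#6] is the SMARTS for an ether: an aliphatic oxygen bridging two carbons with no H on the oxygen.
Exactly one fragment in the molecule meets all constraints, giving 1 match.

1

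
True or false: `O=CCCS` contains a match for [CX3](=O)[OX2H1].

False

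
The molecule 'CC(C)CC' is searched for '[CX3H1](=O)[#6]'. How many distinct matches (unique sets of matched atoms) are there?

0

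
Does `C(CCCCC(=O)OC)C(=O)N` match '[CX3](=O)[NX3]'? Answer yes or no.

The pattern [CX3](=O)[NX3] describes a carbonyl carbon bonded to a trivalent nitrogen — an amide.
The molecule carries a primary amide (-C(=O)NH2), whose atoms satisfy every constraint of the query, so the pattern matches.

Yes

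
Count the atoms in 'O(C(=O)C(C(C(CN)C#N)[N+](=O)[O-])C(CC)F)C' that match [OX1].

The query [OX1] means: aliphatic oxygen with one total connection — typically a carbonyl =O or an oxide.
Check the 18 heavy atoms by environment: 8× C (X4) → no; 1× N (X3) → no; 1× C (X3) → no; 2× O (X1) → match; 1× O (X2) → no; 1× C (X2) → no; 1× N (X1) → no; 1× N (charge +1, X3) → no; 1× O (charge -1, X1) → match; 1× F (X1) → no.
Summing the matching environments: 2 + 1 = 3 matching atoms.

3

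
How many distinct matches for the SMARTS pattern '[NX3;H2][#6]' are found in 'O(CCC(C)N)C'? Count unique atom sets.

1

[NX3;H2][#6] is the SMARTS for a primary amine: a trivalent nitrogen with two H attached to carbon.
Exactly one fragment in the molecule meets all constraints, giving 1 match.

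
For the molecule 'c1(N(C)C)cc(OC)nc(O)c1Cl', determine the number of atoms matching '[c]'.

5

The query [c] means: lowercase c matches aromatic carbon only.
Check the 13 heavy atoms by environment: 1× n (aromatic) → no; 5× c (aromatic) → match; 1× Cl → no; 2× O → no; 3× C → no; 1× N → no.
That gives 5 matching atoms.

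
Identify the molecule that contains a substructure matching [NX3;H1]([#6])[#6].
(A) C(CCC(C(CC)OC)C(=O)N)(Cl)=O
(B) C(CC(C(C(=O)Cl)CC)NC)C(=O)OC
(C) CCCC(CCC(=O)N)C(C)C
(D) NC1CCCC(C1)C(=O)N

[NX3;H1]([#6])[#6] describes a trivalent nitrogen with one H, bonded to two carbons (a secondary amine).
(A) has a primary amide (-C(=O)NH2) but the -C(=O)NH2 nitrogen has H2, not H1.
(B) contains an N-methylamino group (-NHCH3), which satisfies every atom and bond constraint.
(C) has a primary amide (-C(=O)NH2) but the -C(=O)NH2 nitrogen has H2, not H1.
(D) has a primary amino group (-NH2) but the nitrogen has H2 and only one carbon neighbour.
So the answer is (B).

B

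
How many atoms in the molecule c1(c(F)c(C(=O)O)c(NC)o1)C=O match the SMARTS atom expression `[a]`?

5

The query [a] means: a matches any aromatic atom.
Check the 13 heavy atoms by environment: 1× o (aromatic) → match; 4× c (aromatic) → match; 3× C → no; 3× O → no; 1× N → no; 1× F → no.
Summing the matching environments: 1 + 4 = 5 matching atoms.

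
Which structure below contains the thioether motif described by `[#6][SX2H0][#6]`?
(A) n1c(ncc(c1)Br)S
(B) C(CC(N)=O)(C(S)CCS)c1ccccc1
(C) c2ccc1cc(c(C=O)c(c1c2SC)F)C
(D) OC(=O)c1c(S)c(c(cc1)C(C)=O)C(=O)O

C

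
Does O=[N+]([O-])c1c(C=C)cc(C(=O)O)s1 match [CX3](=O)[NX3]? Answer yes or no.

The pattern [CX3](=O)[NX3] describes a carbonyl carbon bonded to a trivalent nitrogen — an amide.
The closest candidate here is a carboxylic acid group (-C(=O)OH), but the carbonyl is bonded to O, not to an NX3 nitrogen. No other fragment satisfies the full query, so there is no match.

No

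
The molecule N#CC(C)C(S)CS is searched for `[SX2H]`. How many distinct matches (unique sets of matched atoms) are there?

2

[SX2H] is the SMARTS for a thiol: an aliphatic sulfur with two connections, one being H.
The molecule carries 2 separate instances of a thiol (-SH) meeting every constraint; each maps to a distinct set of atoms, giving 2 matches.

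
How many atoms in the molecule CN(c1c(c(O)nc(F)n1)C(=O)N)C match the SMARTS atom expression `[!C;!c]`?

7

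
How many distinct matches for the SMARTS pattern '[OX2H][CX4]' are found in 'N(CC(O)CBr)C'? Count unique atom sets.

1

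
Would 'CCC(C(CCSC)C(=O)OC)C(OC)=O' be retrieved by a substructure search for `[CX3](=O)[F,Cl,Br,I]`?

The pattern [CX3](=O)[F,Cl,Br,I] describes a carbonyl carbon bonded to a halogen — an acyl halide.
The closest candidate here is a methyl-ester group (-C(=O)OCH3), but the carbonyl is bonded to -O-C, not to a halogen. No other fragment satisfies the full query, so there is no match.

No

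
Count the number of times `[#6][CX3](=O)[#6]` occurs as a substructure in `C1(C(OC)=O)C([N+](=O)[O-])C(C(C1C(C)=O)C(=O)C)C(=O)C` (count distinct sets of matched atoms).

[#6][CX3](=O)[#6] is the SMARTS for a ketone: a carbonyl carbon (no H) flanked by two carbons.
The molecule carries 3 separate instances of an acetyl/ketone group (-C(=O)CH3) meeting every constraint; each maps to a distinct set of atoms, giving 3 matches.

3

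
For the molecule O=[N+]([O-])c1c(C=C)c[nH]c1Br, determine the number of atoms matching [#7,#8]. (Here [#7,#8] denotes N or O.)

The query [#7,#8] means: nitrogen or oxygen (comma = OR).
Check the 11 heavy atoms by environment: 1× n (aromatic) → match; 4× c (aromatic) → no; 1× Br → no; 1× N (charge +1) → match; 1× O (charge -1) → match; 1× O → match; 2× C → no.
Summing the matching environments: 1 + 1 + 1 + 1 = 4 matching atoms.

4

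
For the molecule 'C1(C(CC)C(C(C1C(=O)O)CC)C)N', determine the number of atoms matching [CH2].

2

The query [CH2] means: aliphatic carbon with exactly two hydrogens.
Check the 14 heavy atoms by environment: 5× C (H1) → no; 1× C (H0) → no; 1× O (H0) → no; 1× O (H1) → no; 2× C (H2) → match; 3× C (H3) → no; 1× N (H2) → no.
That gives 2 matching atoms.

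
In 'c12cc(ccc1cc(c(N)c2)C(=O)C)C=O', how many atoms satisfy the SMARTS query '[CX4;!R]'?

Check the 16 heavy atoms by environment: 10× c (aromatic, X3, in 6-ring) → no; 1× N (X3, acyclic) → no; 2× C (X3, acyclic) → no; 2× O (X1, acyclic) → no; 1× C (X4, acyclic) → match.
That gives 1 matching atom.

1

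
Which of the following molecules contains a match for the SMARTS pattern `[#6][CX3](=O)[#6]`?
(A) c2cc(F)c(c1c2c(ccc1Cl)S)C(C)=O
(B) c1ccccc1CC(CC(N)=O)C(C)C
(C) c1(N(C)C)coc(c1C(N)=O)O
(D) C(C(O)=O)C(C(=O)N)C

A

[#6][CX3](=O)[#6] describes a carbonyl carbon (no H) flanked by two carbons (a ketone).
(A) contains an acetyl/ketone group (-C(=O)CH3), which satisfies every atom and bond constraint.
(B) has a primary amide (-C(=O)NH2) but one neighbour of the carbonyl carbon is N, not C.
(C) has a primary amide (-C(=O)NH2) but one neighbour of the carbonyl carbon is N, not C.
(D) has a primary amide (-C(=O)NH2) but one neighbour of the carbonyl carbon is N, not C.
So the answer is (A).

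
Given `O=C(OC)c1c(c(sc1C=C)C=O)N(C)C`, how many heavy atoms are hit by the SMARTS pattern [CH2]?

1

The query [CH2] means: aliphatic carbon with exactly two hydrogens.
Check the 16 heavy atoms by environment: 1× s (aromatic, H0) → no; 4× c (aromatic, H0) → no; 2× C (H1) → no; 3× O (H0) → no; 1× C (H0) → no; 3× C (H3) → no; 1× N (H0) → no; 1× C (H2) → match.
That gives 1 matching atom.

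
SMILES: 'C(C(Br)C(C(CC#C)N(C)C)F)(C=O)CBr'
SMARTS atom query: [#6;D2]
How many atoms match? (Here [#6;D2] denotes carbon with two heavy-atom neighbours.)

4

The query [#6;D2] means: any carbon bonded to exactly two heavy atoms.
Check the 16 heavy atoms by environment: 4× C (D2) → match; 4× C (D3) → no; 1× O (D1) → no; 3× C (D1) → no; 1× N (D3) → no; 2× Br (D1) → no; 1× F (D1) → no.
That gives 4 matching atoms.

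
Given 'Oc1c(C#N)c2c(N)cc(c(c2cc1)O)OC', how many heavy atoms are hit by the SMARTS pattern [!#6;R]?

0

The query [!#6;R] means: non-carbon atom that is part of a ring.
Check the 17 heavy atoms by environment: 10× c (aromatic, in 6-ring) → no; 3× O (acyclic) → no; 2× C (acyclic) → no; 2× N (acyclic) → no.
No environment satisfies the query, so 0 matching atoms.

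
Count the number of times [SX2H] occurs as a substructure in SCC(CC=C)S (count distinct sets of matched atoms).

[SX2H] is the SMARTS for a thiol: an aliphatic sulfur with two connections, one being H.
The molecule carries 2 separate instances of a thiol (-SH) meeting every constraint; each maps to a distinct set of atoms, giving 2 matches.

2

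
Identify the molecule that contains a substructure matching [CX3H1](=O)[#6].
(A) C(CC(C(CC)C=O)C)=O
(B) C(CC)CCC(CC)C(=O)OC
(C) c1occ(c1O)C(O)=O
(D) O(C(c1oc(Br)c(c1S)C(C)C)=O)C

[CX3H1](=O)[#6] describes an sp2 carbon with one H, double-bonded to O and single-bonded to carbon (an aldehyde).
(A) contains an aldehyde (-CHO), which satisfies every atom and bond constraint.
(B) has a methyl-ester group (-C(=O)OCH3) but the carbonyl carbon has H0, not H1.
(C) has a carboxylic acid group (-C(=O)OH) but the carbonyl carbon has H0 and is bonded to O, not H1.
(D) has a methyl-ester group (-C(=O)OCH3) but the carbonyl carbon has H0, not H1.
So the answer is (A).

A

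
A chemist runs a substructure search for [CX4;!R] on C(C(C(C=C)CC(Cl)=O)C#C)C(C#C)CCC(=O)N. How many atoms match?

7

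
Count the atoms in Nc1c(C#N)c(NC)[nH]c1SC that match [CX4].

2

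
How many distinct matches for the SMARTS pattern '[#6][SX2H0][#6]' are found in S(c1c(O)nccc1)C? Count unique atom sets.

[#6][SX2H0][#6] is the SMARTS for a thioether: an aliphatic sulfur bridging two carbons with no H on the sulfur.
Exactly one fragment in the molecule meets all constraints, giving 1 match.

1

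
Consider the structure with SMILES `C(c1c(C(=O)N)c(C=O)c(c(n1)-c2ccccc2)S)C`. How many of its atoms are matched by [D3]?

7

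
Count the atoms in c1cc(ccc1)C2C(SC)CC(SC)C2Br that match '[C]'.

7

The query [C] means: uppercase C matches aliphatic (non-aromatic) carbon only.
Check the 16 heavy atoms by environment: 7× C → match; 2× S → no; 6× c (aromatic) → no; 1× Br → no.
That gives 7 matching atoms.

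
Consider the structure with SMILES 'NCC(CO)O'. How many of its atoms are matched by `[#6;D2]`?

2

The query [#6;D2] means: any carbon bonded to exactly two heavy atoms.
Check the 6 heavy atoms by environment: 2× C (D2) → match; 1× C (D3) → no; 1× N (D1) → no; 2× O (D1) → no.
That gives 2 matching atoms.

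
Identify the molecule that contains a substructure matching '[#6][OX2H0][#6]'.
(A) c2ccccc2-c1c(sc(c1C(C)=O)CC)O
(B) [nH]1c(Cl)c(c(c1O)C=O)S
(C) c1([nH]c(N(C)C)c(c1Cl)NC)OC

C

[#6][OX2H0][#6] describes an aliphatic oxygen bridging two carbons with no H on the oxygen (an ether).
(A) has a hydroxyl group (-OH) but the oxygen has H1, not H0 bridging two carbons.
(B) has a hydroxyl group (-OH) but the oxygen has H1, not H0 bridging two carbons.
(C) contains a methoxy ether (-OCH3), which satisfies every atom and bond constraint.
So the answer is (C).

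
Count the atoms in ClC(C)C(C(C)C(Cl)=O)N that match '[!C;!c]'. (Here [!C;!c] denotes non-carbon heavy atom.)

The query [!C;!c] means: neither aliphatic nor aromatic carbon — same as [!#6].
Check the 10 heavy atoms by environment: 6× C → no; 1× N → match; 2× Cl → match; 1× O → match.
Summing the matching environments: 1 + 2 + 1 = 4 matching atoms.

4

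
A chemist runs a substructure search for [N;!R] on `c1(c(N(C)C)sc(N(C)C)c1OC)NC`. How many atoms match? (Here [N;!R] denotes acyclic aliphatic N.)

3

The query [N;!R] means: aliphatic nitrogen not in a ring.
Check the 15 heavy atoms by environment: 1× s (aromatic, in 5-ring) → no; 4× c (aromatic, in 5-ring) → no; 1× O (acyclic) → no; 6× C (acyclic) → no; 3× N (acyclic) → match.
That gives 3 matching atoms.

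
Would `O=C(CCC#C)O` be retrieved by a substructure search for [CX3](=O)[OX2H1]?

The pattern [CX3](=O)[OX2H1] describes an sp2 carbon double-bonded to O and single-bonded to an -OH oxygen — a carboxylic acid.
The molecule carries a carboxylic acid group (-C(=O)OH), whose atoms satisfy every constraint of the query, so the pattern matches.

Yes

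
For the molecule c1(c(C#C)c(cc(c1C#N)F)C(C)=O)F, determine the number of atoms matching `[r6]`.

6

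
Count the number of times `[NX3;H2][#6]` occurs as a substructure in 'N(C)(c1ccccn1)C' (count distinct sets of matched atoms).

[NX3;H2][#6] is the SMARTS for a primary amine: a trivalent nitrogen with two H attached to carbon.
The molecule has a dimethylamino group (-N(CH3)2), but the nitrogen has H0, not H2; nothing else fits, so there are 0 matches.

0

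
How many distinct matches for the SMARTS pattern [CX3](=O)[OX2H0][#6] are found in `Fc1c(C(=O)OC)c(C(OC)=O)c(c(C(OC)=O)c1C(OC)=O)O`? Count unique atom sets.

[CX3](=O)[OX2H0][#6] is the SMARTS for an ester: a carbonyl carbon bonded to an oxygen that is itself bonded to carbon (no H on that O).
The molecule carries 4 separate instances of a methyl-ester group (-C(=O)OCH3) meeting every constraint; each maps to a distinct set of atoms, giving 4 matches.

4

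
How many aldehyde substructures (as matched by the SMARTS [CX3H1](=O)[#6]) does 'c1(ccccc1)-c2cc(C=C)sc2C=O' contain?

[CX3H1](=O)[#6] is the SMARTS for an aldehyde: an sp2 carbon with one H, double-bonded to O and single-bonded to carbon.
Exactly one fragment in the molecule meets all constraints, giving 1 match.

1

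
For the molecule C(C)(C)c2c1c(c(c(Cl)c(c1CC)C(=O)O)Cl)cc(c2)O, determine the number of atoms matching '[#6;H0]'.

9

The query [#6;H0] means: any carbon with no attached hydrogen.
Check the 21 heavy atoms by environment: 8× c (aromatic, H0) → match; 2× c (aromatic, H1) → no; 1× C (H2) → no; 3× C (H3) → no; 1× C (H0) → match; 1× O (H0) → no; 2× O (H1) → no; 2× Cl (H0) → no; 1× C (H1) → no.
Summing the matching environments: 8 + 1 = 9 matching atoms.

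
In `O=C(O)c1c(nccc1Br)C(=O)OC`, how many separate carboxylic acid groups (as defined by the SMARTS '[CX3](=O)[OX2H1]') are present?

1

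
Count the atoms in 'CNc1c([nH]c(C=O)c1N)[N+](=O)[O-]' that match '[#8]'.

The query [#8] means: #8 matches any oxygen atom.
Check the 13 heavy atoms by environment: 1× n (aromatic) → no; 4× c (aromatic) → no; 2× C → no; 2× O → match; 2× N → no; 1× N (charge +1) → no; 1× O (charge -1) → match.
Summing the matching environments: 2 + 1 = 3 matching atoms.

3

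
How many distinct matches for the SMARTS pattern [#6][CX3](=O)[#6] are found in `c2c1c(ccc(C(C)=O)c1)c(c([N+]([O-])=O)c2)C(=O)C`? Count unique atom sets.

2

[#6][CX3](=O)[#6] is the SMARTS for a ketone: a carbonyl carbon (no H) flanked by two carbons.
The molecule carries 2 separate instances of an acetyl/ketone group (-C(=O)CH3) meeting every constraint; each maps to a distinct set of atoms, giving 2 matches.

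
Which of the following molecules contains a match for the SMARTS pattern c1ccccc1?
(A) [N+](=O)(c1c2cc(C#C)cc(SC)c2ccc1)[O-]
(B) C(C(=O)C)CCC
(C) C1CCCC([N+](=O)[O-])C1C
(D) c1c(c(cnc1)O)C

c1ccccc1 describes six aromatic carbons in a ring (a benzene ring).
(A) contains the required atom environment, so the pattern matches.
(B) has a methyl group (-CH3) but no six-membered all-carbon aromatic ring is present.
(C) has a methyl group (-CH3) but no six-membered all-carbon aromatic ring is present.
(D) has a methyl group (-CH3) but no six-membered all-carbon aromatic ring is present.
So the answer is (A).

A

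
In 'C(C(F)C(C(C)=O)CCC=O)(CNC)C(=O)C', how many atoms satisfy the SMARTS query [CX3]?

3

The query [CX3] means: C with X3: aliphatic carbon with exactly 3 total connections.
Check the 17 heavy atoms by environment: 9× C (X4) → no; 3× C (X3) → match; 3× O (X1) → no; 1× F (X1) → no; 1× N (X3) → no.
That gives 3 matching atoms.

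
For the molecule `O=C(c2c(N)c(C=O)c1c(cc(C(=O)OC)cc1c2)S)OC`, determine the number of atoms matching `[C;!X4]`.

3

The query [C;!X4] means: aliphatic carbon that does not have four total connections.
Check the 22 heavy atoms by environment: 10× c (aromatic, X3) → no; 1× S (X2) → no; 3× C (X3) → match; 3× O (X1) → no; 1× N (X3) → no; 2× O (X2) → no; 2× C (X4) → no.
That gives 3 matching atoms.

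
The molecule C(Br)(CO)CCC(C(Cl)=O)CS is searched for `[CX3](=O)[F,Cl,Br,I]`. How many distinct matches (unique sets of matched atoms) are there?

1

[CX3](=O)[F,Cl,Br,I] is the SMARTS for an acyl halide: a carbonyl carbon bonded to a halogen.
Exactly one fragment in the molecule meets all constraints, giving 1 match.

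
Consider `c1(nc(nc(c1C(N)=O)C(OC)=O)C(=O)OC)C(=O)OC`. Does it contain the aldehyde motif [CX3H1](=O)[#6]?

The pattern [CX3H1](=O)[#6] describes an sp2 carbon with one H, double-bonded to O and single-bonded to carbon — an aldehyde.
The closest candidate here is a methyl-ester group (-C(=O)OCH3), but the carbonyl carbon has H0, not H1. No other fragment satisfies the full query, so there is no match.

No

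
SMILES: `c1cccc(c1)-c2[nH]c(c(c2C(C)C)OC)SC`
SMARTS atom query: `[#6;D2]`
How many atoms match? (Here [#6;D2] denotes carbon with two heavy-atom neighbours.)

5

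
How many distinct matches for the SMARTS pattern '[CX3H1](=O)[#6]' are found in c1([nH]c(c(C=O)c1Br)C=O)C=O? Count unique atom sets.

3

[CX3H1](=O)[#6] is the SMARTS for an aldehyde: an sp2 carbon with one H, double-bonded to O and single-bonded to carbon.
The molecule carries 3 separate instances of an aldehyde (-CHO) meeting every constraint; each maps to a distinct set of atoms, giving 3 matches.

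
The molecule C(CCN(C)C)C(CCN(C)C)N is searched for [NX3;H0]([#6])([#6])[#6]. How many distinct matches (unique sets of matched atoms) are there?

[NX3;H0]([#6])([#6])[#6] is the SMARTS for a tertiary amine: a trivalent nitrogen with no H, bonded to three carbons.
The molecule carries 2 separate instances of a dimethylamino group (-N(CH3)2) meeting every constraint; each maps to a distinct set of atoms, giving 2 matches.

2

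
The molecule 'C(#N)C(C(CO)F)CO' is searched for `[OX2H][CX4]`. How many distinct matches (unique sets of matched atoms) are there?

2

[OX2H][CX4] is the SMARTS for an aliphatic alcohol: a hydroxyl oxygen bound to an sp3 (X4) carbon.
The molecule carries 2 separate instances of a hydroxyl group (-OH) meeting every constraint; each maps to a distinct set of atoms, giving 2 matches.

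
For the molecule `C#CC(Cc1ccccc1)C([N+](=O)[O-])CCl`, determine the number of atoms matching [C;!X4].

2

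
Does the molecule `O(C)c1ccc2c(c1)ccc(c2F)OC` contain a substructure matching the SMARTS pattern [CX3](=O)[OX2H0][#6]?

No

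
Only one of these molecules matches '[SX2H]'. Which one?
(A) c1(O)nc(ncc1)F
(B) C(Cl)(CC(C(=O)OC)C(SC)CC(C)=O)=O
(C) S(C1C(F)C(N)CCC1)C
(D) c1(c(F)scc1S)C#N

[SX2H] describes an aliphatic sulfur with two connections, one being H (a thiol).
(A) has a hydroxyl group (-OH) but it is an -OH, not an -SH.
(B) has a methylthio ether (-SCH3) but the sulfur has H0 (bonded to two carbons), not H1.
(C) has a methylthio ether (-SCH3) but the sulfur has H0 (bonded to two carbons), not H1.
(D) contains a thiol (-SH), which satisfies every atom and bond constraint.
So the answer is (D).

D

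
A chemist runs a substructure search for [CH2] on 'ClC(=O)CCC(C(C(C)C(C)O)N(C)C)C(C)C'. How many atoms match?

2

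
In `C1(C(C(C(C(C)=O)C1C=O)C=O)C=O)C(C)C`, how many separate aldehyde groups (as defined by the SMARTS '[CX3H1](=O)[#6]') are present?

3

[CX3H1](=O)[#6] is the SMARTS for an aldehyde: an sp2 carbon with one H, double-bonded to O and single-bonded to carbon.
The molecule carries 3 separate instances of an aldehyde (-CHO) meeting every constraint; each maps to a distinct set of atoms, giving 3 matches.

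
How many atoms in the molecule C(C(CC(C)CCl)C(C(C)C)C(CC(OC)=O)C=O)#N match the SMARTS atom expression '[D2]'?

6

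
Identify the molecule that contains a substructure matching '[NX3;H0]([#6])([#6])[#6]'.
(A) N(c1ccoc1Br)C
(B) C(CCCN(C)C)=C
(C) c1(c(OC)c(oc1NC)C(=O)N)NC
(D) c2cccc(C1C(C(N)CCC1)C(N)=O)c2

B

[NX3;H0]([#6])([#6])[#6] describes a trivalent nitrogen with no H, bonded to three carbons (a tertiary amine).
(A) has an N-methylamino group (-NHCH3) but the nitrogen still has one H (H1), not H0.
(B) contains a dimethylamino group (-N(CH3)2), which satisfies every atom and bond constraint.
(C) has a primary amide (-C(=O)NH2) but the amide nitrogen has H2 and only one carbon neighbour.
(D) has a primary amide (-C(=O)NH2) but the amide nitrogen has H2 and only one carbon neighbour.
So the answer is (B).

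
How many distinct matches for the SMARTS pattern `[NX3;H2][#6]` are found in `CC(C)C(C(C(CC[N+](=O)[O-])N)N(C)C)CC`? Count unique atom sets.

1

[NX3;H2][#6] is the SMARTS for a primary amine: a trivalent nitrogen with two H attached to carbon.
Exactly one fragment in the molecule meets all constraints, giving 1 match.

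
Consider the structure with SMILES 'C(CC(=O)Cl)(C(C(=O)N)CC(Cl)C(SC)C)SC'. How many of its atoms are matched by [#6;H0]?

2

The query [#6;H0] means: any carbon with no attached hydrogen.
Check the 18 heavy atoms by environment: 2× C (H2) → no; 4× C (H1) → no; 3× C (H3) → no; 2× C (H0) → match; 2× O (H0) → no; 1× N (H2) → no; 2× Cl (H0) → no; 2× S (H0) → no.
That gives 2 matching atoms.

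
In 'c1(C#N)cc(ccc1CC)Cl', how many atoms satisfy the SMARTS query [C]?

3

Check the 11 heavy atoms by environment: 6× c (aromatic) → no; 1× Cl → no; 3× C → match; 1× N → no.
That gives 3 matching atoms.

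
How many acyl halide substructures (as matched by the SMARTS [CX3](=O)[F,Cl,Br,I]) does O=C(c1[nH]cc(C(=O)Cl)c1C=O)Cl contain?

[CX3](=O)[F,Cl,Br,I] is the SMARTS for an acyl halide: a carbonyl carbon bonded to a halogen.
The molecule carries 2 separate instances of an acyl chloride (-C(=O)Cl) meeting every constraint; each maps to a distinct set of atoms, giving 2 matches.

2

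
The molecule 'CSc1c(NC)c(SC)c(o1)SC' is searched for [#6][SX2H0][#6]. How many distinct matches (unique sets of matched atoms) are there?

3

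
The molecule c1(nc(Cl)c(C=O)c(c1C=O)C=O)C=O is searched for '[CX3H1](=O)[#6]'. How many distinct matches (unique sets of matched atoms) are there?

4

[CX3H1](=O)[#6] is the SMARTS for an aldehyde: an sp2 carbon with one H, double-bonded to O and single-bonded to carbon.
The molecule carries 4 separate instances of an aldehyde (-CHO) meeting every constraint; each maps to a distinct set of atoms, giving 4 matches.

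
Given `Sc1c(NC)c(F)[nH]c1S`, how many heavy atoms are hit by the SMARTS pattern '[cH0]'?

The query [cH0] means: aromatic carbon with no attached hydrogen (substituted or ring-fusion).
Check the 10 heavy atoms by environment: 1× n (aromatic, H1) → no; 4× c (aromatic, H0) → match; 2× S (H1) → no; 1× N (H1) → no; 1× C (H3) → no; 1× F (H0) → no.
That gives 4 matching atoms.

4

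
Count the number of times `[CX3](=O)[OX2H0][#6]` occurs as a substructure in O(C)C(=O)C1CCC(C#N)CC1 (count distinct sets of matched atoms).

1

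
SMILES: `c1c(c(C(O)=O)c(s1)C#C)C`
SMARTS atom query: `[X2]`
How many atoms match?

The query [X2] means: any atom with exactly two total connections (bonds + H).
Check the 11 heavy atoms by environment: 1× s (aromatic, X2) → match; 4× c (aromatic, X3) → no; 2× C (X2) → match; 1× C (X4) → no; 1× C (X3) → no; 1× O (X1) → no; 1× O (X2) → match.
Summing the matching environments: 1 + 2 + 1 = 4 matching atoms.

4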